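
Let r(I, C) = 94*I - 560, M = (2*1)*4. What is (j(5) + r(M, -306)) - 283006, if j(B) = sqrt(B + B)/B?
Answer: -282814 + sqrt(10)/5 ≈ -2.8281e+5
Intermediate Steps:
j(B) = sqrt(2)/sqrt(B) (j(B) = sqrt(2*B)/B = (sqrt(2)*sqrt(B))/B = sqrt(2)/sqrt(B))
M = 8 (M = 2*4 = 8)
r(I, C) = -560 + 94*I
(j(5) + r(M, -306)) - 283006 = (sqrt(2)/sqrt(5) + (-560 + 94*8)) - 283006 = (sqrt(2)*(sqrt(5)/5) + (-560 + 752)) - 283006 = (sqrt(10)/5 + 192) - 283006 = (192 + sqrt(10)/5) - 283006 = -282814 + sqrt(10)/5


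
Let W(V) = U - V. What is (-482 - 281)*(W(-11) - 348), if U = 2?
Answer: 255605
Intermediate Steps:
W(V) = 2 - V
(-482 - 281)*(W(-11) - 348) = (-482 - 281)*((2 - 1*(-11)) - 348) = -763*((2 + 11) - 348) = -763*(13 - 348) = -763*(-335) = 255605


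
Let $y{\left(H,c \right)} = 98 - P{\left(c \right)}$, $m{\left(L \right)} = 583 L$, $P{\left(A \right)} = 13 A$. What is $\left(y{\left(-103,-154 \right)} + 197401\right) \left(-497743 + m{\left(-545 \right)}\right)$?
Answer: $-162688676478$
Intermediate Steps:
$y{\left(H,c \right)} = 98 - 13 c$
$\left(y{\left(-103,-154 \right)} + 197401\right) \left(-497743 + m{\left(-545 \right)}\right) = \left(\left(98 - -2002\right) + 197401\right) \left(-497743 + 583 \left(-545\right)\right) = \left(\left(98 + 2002\right) + 197401\right) \left(-497743 - 317735\right) = \left(2100 + 197401\right) \left(-815478\right) = 199501 \left(-815478\right) = -162688676478$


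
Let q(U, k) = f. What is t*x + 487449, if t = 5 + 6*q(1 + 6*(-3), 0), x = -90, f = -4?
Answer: 489159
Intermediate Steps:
q(U, k) = -4
t = -19 (t = 5 + 6*(-4) = 5 - 24 = -19)
t*x + 487449 = -19*(-90) + 487449 = 1710 + 487449 = 489159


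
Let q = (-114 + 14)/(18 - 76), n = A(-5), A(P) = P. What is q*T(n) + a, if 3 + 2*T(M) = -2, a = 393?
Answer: 11272/29 ≈ 388.69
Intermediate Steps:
n = -5
T(M) = -5/2 (T(M) = -3/2 + (½)*(-2) = -3/2 - 1 = -5/2)
q = 50/29 (q = -100/(-58) = -100*(-1/58) = 50/29 ≈ 1.7241)
q*T(n) + a = (50/29)*(-5/2) + 393 = -125/29 + 393 = 11272/29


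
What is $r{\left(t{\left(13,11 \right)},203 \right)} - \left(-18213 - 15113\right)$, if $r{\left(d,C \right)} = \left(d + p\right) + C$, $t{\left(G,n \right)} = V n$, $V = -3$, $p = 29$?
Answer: $33525$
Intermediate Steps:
$t{\left(G,n \right)} = - 3 n$
$r{\left(d,C \right)} = 29 + C + d$ ($r{\left(d,C \right)} = \left(d + 29\right) + C = \left(29 + d\right) + C = 29 + C + d$)
$r{\left(t{\left(13,11 \right)},203 \right)} - \left(-18213 - 15113\right) = \left(29 + 203 - 33\right) - \left(-18213 - 15113\right) = 199 - -33326 = 199 + 33326 = 33525$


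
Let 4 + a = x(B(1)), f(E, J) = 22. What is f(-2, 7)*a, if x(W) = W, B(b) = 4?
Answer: 0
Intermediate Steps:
a = 0 (a = -4 + 4 = 0)
f(-2, 7)*a = 22*0 = 0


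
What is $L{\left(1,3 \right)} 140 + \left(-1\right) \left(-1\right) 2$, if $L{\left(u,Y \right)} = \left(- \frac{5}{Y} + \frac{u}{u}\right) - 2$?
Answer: $- \frac{1114}{3} \approx -371.33$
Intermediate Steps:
$L{\left(u,Y \right)} = -1 - \frac{5}{Y}$ ($L{\left(u,Y \right)} = \left(- \frac{5}{Y} + 1\right) - 2 = \left(1 - \frac{5}{Y}\right) - 2 = -1 - \frac{5}{Y}$)
$L{\left(1,3 \right)} 140 + \left(-1\right) \left(-1\right) 2 = \frac{-5 - 3}{3} \cdot 140 + \left(-1\right) \left(-1\right) 2 = \frac{-5 - 3}{3} \cdot 140 + 1 \cdot 2 = \frac{1}{3} \left(-8\right) 140 + 2 = \left(- \frac{8}{3}\right) 140 + 2 = - \frac{1120}{3} + 2 = - \frac{1114}{3}$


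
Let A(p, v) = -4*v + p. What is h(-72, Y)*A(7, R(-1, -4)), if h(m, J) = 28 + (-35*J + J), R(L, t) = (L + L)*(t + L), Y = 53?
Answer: 58542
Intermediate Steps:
R(L, t) = 2*L*(L + t) (R(L, t) = (2*L)*(L + t) = 2*L*(L + t))
A(p, v) = p - 4*v
h(m, J) = 28 - 34*J
h(-72, Y)*A(7, R(-1, -4)) = (28 - 34*53)*(7 - 8*(-1)*(-1 - 4)) = (28 - 1802)*(7 - 8*(-1)*(-5)) = -1774*(7 - 4*10) = -1774*(7 - 40) = -1774*(-33) = 58542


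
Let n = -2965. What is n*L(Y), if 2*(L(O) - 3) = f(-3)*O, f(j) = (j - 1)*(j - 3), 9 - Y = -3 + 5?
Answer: -257955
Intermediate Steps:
Y = 7 (Y = 9 - (-3 + 5) = 9 - 1*2 = 9 - 2 = 7)
f(j) = (-1 + j)*(-3 + j)
L(O) = 3 + 12*O (L(O) = 3 + ((3 + (-3)² - 4*(-3))*O)/2 = 3 + ((3 + 9 + 12)*O)/2 = 3 + (24*O)/2 = 3 + 12*O)
n*L(Y) = -2965*(3 + 12*7) = -2965*(3 + 84) = -2965*87 = -257955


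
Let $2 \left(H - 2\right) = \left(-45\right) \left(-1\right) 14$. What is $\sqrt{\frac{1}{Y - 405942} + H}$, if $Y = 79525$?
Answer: $\frac{6 \sqrt{938214834011}}{326417} \approx 17.805$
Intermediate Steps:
$H = 317$ ($H = 2 + \frac{\left(-45\right) \left(-1\right) 14}{2} = 2 + \frac{45 \cdot 14}{2} = 2 + \frac{1}{2} \cdot 630 = 2 + 315 = 317$)
$\sqrt{\frac{1}{Y - 405942} + H} = \sqrt{\frac{1}{79525 - 405942} + 317} = \sqrt{\frac{1}{-326417} + 317} = \sqrt{- \frac{1}{326417} + 317} = \sqrt{\frac{103474188}{326417}} = \frac{6 \sqrt{938214834011}}{326417}$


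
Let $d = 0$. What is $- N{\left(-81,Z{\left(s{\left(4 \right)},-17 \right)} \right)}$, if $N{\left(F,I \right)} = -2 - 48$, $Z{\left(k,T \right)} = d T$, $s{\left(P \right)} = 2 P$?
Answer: $50$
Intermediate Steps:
$Z{\left(k,T \right)} = 0$ ($Z{\left(k,T \right)} = 0 T = 0$)
$N{\left(F,I \right)} = -50$ ($N{\left(F,I \right)} = -2 - 48 = -50$)
$- N{\left(-81,Z{\left(s{\left(4 \right)},-17 \right)} \right)} = \left(-1\right) \left(-50\right) = 50$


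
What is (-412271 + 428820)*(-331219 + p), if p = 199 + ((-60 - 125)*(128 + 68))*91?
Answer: -60084123320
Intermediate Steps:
p = -3299461 (p = 199 - 185*196*91 = 199 - 36260*91 = 199 - 3299660 = -3299461)
(-412271 + 428820)*(-331219 + p) = (-412271 + 428820)*(-331219 - 3299461) = 16549*(-3630680) = -60084123320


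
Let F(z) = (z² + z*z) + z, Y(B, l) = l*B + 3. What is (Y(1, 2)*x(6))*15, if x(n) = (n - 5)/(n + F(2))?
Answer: 75/16 ≈ 4.6875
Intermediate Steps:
Y(B, l) = 3 + B*l (Y(B, l) = B*l + 3 = 3 + B*l)
F(z) = z + 2*z² (F(z) = (z² + z²) + z = 2*z² + z = z + 2*z²)
x(n) = (-5 + n)/(10 + n) (x(n) = (n - 5)/(n + 2*(1 + 2*2)) = (-5 + n)/(n + 2*(1 + 4)) = (-5 + n)/(n + 2*5) = (-5 + n)/(n + 10) = (-5 + n)/(10 + n))
(Y(1, 2)*x(6))*15 = ((3 + 1*2)*((-5 + 6)/(10 + 6)))*15 = ((3 + 2)*(1/16))*15 = (5*((1/16)*1))*15 = (5*(1/16))*15 = (5/16)*15 = 75/16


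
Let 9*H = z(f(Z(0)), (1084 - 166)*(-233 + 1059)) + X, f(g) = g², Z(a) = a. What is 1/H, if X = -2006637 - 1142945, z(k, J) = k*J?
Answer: -9/3149582 ≈ -2.8575e-6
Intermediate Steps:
z(k, J) = J*k
X = -3149582
H = -3149582/9 (H = (((1084 - 166)*(-233 + 1059))*0² - 3149582)/9 = ((918*826)*0 - 3149582)/9 = (758268*0 - 3149582)/9 = (0 - 3149582)/9 = (⅑)*(-3149582) = -3149582/9 ≈ -3.4995e+5)
1/H = 1/(-3149582/9) = -9/3149582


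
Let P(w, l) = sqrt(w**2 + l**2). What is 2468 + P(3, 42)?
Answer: 2468 + 3*sqrt(197) ≈ 2510.1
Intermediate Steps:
P(w, l) = sqrt(l**2 + w**2)
2468 + P(3, 42) = 2468 + sqrt(42**2 + 3**2) = 2468 + sqrt(1764 + 9) = 2468 + sqrt(1773) = 2468 + 3*sqrt(197)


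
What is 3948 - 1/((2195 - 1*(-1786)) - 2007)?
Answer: 7793351/1974 ≈ 3948.0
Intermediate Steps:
3948 - 1/((2195 - 1*(-1786)) - 2007) = 3948 - 1/((2195 + 1786) - 2007) = 3948 - 1/(3981 - 2007) = 3948 - 1/1974 = 7793351/1974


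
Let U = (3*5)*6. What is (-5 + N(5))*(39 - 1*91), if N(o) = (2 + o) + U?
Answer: -4784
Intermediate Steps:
U = 90 (U = 15*6 = 90)
N(o) = 92 + o (N(o) = (2 + o) + 90 = 92 + o)
(-5 + N(5))*(39 - 1*91) = (-5 + (92 + 5))*(39 - 1*91) = (-5 + 97)*(39 - 91) = 92*(-52) = -4784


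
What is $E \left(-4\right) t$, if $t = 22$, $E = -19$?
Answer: $1672$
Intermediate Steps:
$E \left(-4\right) t = \left(-19\right) \left(-4\right) 22 = 76 \cdot 22 = 1672$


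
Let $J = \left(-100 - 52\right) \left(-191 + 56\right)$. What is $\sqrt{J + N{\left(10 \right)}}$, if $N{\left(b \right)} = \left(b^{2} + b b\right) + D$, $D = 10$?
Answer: $\sqrt{20730} \approx 143.98$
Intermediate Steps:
$N{\left(b \right)} = 10 + 2 b^{2}$ ($N{\left(b \right)} = \left(b^{2} + b b\right) + 10 = \left(b^{2} + b^{2}\right) + 10 = 2 b^{2} + 10 = 10 + 2 b^{2}$)
$J = 20520$ ($J = \left(-152\right) \left(-135\right) = 20520$)
$\sqrt{J + N{\left(10 \right)}} = \sqrt{20520 + \left(10 + 2 \cdot 10^{2}\right)} = \sqrt{20520 + \left(10 + 2 \cdot 100\right)} = \sqrt{20520 + \left(10 + 200\right)} = \sqrt{20520 + 210} = \sqrt{20730}$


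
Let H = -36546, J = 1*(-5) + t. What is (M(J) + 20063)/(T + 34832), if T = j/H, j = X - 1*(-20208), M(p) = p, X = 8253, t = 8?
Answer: 244444012/424313937 ≈ 0.57609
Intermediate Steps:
J = 3 (J = 1*(-5) + 8 = -5 + 8 = 3)
j = 28461 (j = 8253 - 1*(-20208) = 8253 + 20208 = 28461)
T = -9487/12182 (T = 28461/(-36546) = 28461*(-1/36546) = -9487/12182 ≈ -0.77877)
(M(J) + 20063)/(T + 34832) = (3 + 20063)/(-9487/12182 + 34832) = 20066/(424313937/12182) = 20066*(12182/424313937) = 244444012/424313937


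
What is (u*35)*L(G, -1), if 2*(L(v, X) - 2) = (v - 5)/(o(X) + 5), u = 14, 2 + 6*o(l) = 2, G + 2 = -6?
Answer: 343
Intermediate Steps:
G = -8 (G = -2 - 6 = -8)
o(l) = 0 (o(l) = -⅓ + (⅙)*2 = -⅓ + ⅓ = 0)
L(v, X) = 3/2 + v/10 (L(v, X) = 2 + ((v - 5)/(0 + 5))/2 = 2 + ((-5 + v)/5)/2 = 2 + ((-5 + v)*(⅕))/2 = 2 + (-1 + v/5)/2 = 2 + (-½ + v/10) = 3/2 + v/10)
(u*35)*L(G, -1) = (14*35)*(3/2 + (⅒)*(-8)) = 490*(3/2 - ⅘) = 490*(7/10) = 343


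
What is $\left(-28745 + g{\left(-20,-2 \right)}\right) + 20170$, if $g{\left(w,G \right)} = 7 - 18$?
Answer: $-8586$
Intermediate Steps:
$g{\left(w,G \right)} = -11$ ($g{\left(w,G \right)} = 7 - 18 = -11$)
$\left(-28745 + g{\left(-20,-2 \right)}\right) + 20170 = \left(-28745 - 11\right) + 20170 = -28756 + 20170 = -8586$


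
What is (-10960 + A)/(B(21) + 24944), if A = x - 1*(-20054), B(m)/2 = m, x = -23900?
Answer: -7403/12493 ≈ -0.59257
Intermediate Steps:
B(m) = 2*m
A = -3846 (A = -23900 - 1*(-20054) = -23900 + 20054 = -3846)
(-10960 + A)/(B(21) + 24944) = (-10960 - 3846)/(2*21 + 24944) = -14806/(42 + 24944) = -14806/24986 = -14806*1/24986 = -7403/12493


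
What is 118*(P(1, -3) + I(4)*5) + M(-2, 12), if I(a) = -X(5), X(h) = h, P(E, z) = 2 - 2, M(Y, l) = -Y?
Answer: -2948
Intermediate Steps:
P(E, z) = 0
I(a) = -5 (I(a) = -1*5 = -5)
118*(P(1, -3) + I(4)*5) + M(-2, 12) = 118*(0 - 5*5) - 1*(-2) = 118*(0 - 25) + 2 = 118*(-25) + 2 = -2950 + 2 = -2948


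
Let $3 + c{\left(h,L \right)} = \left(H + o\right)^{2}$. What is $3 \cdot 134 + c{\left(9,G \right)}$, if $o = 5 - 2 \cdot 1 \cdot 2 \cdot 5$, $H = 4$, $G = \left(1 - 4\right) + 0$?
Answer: $520$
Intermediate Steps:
$G = -3$ ($G = -3 + 0 = -3$)
$o = -15$ ($o = 5 - 2 \cdot 2 \cdot 5 = 5 - 20 = -15$)
$c{\left(h,L \right)} = 118$ ($c{\left(h,L \right)} = -3 + \left(4 - 15\right)^{2} = -3 + \left(-11\right)^{2} = -3 + 121 = 118$)
$3 \cdot 134 + c{\left(9,G \right)} = 3 \cdot 134 + 118 = 402 + 118 = 520$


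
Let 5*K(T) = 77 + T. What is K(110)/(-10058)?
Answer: -187/50290 ≈ -0.0037184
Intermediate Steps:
K(T) = 77/5 + T/5 (K(T) = (77 + T)/5 = 77/5 + T/5)
K(110)/(-10058) = (77/5 + (1/5)*110)/(-10058) = (77/5 + 22)*(-1/10058) = (187/5)*(-1/10058) = -187/50290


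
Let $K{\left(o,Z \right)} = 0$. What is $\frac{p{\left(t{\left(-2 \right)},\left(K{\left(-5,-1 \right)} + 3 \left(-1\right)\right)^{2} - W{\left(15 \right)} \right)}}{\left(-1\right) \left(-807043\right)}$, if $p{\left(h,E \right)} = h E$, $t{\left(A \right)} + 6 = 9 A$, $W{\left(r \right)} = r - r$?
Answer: $- \frac{216}{807043} \approx -0.00026764$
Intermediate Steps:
$W{\left(r \right)} = 0$
$t{\left(A \right)} = -6 + 9 A$
$p{\left(h,E \right)} = E h$
$\frac{p{\left(t{\left(-2 \right)},\left(K{\left(-5,-1 \right)} + 3 \left(-1\right)\right)^{2} - W{\left(15 \right)} \right)}}{\left(-1\right) \left(-807043\right)} = \frac{\left(\left(0 + 3 \left(-1\right)\right)^{2} - 0\right) \left(-6 + 9 \left(-2\right)\right)}{\left(-1\right) \left(-807043\right)} = \frac{\left(\left(0 - 3\right)^{2} + 0\right) \left(-6 - 18\right)}{807043} = \left(\left(-3\right)^{2} + 0\right) \left(-24\right) \frac{1}{807043} = \left(9 + 0\right) \left(-24\right) \frac{1}{807043} = 9 \left(-24\right) \frac{1}{807043} = \left(-216\right) \frac{1}{807043} = - \frac{216}{807043}$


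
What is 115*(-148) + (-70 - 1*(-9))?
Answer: -17081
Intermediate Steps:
115*(-148) + (-70 - 1*(-9)) = -17020 + (-70 + 9) = -17020 - 61 = -17081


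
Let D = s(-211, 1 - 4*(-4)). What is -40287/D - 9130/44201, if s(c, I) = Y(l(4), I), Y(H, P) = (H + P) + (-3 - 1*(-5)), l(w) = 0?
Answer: -1780899157/839819 ≈ -2120.6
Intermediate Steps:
Y(H, P) = 2 + H + P (Y(H, P) = (H + P) + (-3 + 5) = (H + P) + 2 = 2 + H + P)
s(c, I) = 2 + I (s(c, I) = 2 + 0 + I = 2 + I)
D = 19 (D = 2 + (1 - 4*(-4)) = 2 + (1 + 16) = 2 + 17 = 19)
-40287/D - 9130/44201 = -40287/19 - 9130/44201 = -1780899157/839819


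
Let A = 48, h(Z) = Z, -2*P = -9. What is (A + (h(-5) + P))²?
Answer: 9025/4 ≈ 2256.3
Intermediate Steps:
P = 9/2 (P = -½*(-9) = 9/2 ≈ 4.5000)
(A + (h(-5) + P))² = (48 + (-5 + 9/2))² = (48 - ½)² = (95/2)² = 9025/4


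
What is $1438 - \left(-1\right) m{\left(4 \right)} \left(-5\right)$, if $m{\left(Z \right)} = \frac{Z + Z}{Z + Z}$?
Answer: $-7190$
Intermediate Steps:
$m{\left(Z \right)} = 1$ ($m{\left(Z \right)} = \frac{2 Z}{2 Z} = 2 Z \frac{1}{2 Z} = 1$)
$1438 - \left(-1\right) m{\left(4 \right)} \left(-5\right) = 1438 - \left(-1\right) 1 \left(-5\right) = 1438 \left(-1\right) \left(-1\right) \left(-5\right) = 1438 \cdot 1 \left(-5\right) = 1438 \left(-5\right) = -7190$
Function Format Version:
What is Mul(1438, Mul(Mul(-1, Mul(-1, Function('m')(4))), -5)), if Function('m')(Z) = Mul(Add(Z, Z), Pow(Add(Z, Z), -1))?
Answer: -7190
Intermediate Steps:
Function('m')(Z) = 1 (Function('m')(Z) = Mul(Mul(2, Z), Pow(Mul(2, Z), -1)) = Mul(Mul(2, Z), Mul(Rational(1, 2), Pow(Z, -1))) = 1)
Mul(1438, Mul(Mul(-1, Mul(-1, Function('m')(4))), -5)) = Mul(1438, Mul(Mul(-1, Mul(-1, 1)), -5)) = Mul(1438, Mul(Mul(-1, -1), -5)) = Mul(1438, Mul(1, -5)) = Mul(1438, -5) = -7190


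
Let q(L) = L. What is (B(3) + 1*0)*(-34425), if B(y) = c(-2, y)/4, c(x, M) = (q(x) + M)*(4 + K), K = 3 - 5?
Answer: -34425/2 ≈ -17213.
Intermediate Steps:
K = -2
c(x, M) = 2*M + 2*x (c(x, M) = (x + M)*(4 - 2) = (M + x)*2 = 2*M + 2*x)
B(y) = -1 + y/2 (B(y) = (2*y + 2*(-2))/4 = (2*y - 4)*(¼) = (-4 + 2*y)*(¼) = -1 + y/2)
(B(3) + 1*0)*(-34425) = ((-1 + (½)*3) + 1*0)*(-34425) = ((-1 + 3/2) + 0)*(-34425) = (½ + 0)*(-34425) = (½)*(-34425) = -34425/2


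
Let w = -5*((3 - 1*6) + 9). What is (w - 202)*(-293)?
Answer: 67976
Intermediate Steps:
w = -30 (w = -5*((3 - 6) + 9) = -5*(-3 + 9) = -5*6 = -30)
(w - 202)*(-293) = (-30 - 202)*(-293) = -232*(-293) = 67976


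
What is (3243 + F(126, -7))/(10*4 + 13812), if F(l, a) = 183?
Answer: 1713/6926 ≈ 0.24733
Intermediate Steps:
(3243 + F(126, -7))/(10*4 + 13812) = (3243 + 183)/(10*4 + 13812) = 3426/(40 + 13812) = 3426/13852 = 3426*(1/13852) = 1713/6926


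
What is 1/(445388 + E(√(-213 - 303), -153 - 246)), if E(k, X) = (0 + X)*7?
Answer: 1/442595 ≈ 2.2594e-6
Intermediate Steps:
E(k, X) = 7*X (E(k, X) = X*7 = 7*X)
1/(445388 + E(√(-213 - 303), -153 - 246)) = 1/(445388 + 7*(-153 - 246)) = 1/(445388 + 7*(-399)) = 1/(445388 - 2793) = 1/442595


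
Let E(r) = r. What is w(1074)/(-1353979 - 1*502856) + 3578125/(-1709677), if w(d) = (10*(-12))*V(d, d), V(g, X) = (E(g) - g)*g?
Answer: -3578125/1709677 ≈ -2.0929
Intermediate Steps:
V(g, X) = 0 (V(g, X) = (g - g)*g = 0*g = 0)
w(d) = 0 (w(d) = (10*(-12))*0 = -120*0 = 0)
w(1074)/(-1353979 - 1*502856) + 3578125/(-1709677) = 0/(-1353979 - 1*502856) + 3578125/(-1709677) = 0/(-1353979 - 502856) + 3578125*(-1/1709677) = 0/(-1856835) - 3578125/1709677 = 0*(-1/1856835) - 3578125/1709677 = 0 - 3578125/1709677 = -3578125/1709677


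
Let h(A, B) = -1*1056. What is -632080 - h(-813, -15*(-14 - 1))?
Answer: -631024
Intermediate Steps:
h(A, B) = -1056
-632080 - h(-813, -15*(-14 - 1)) = -632080 - 1*(-1056) = -632080 + 1056 = -631024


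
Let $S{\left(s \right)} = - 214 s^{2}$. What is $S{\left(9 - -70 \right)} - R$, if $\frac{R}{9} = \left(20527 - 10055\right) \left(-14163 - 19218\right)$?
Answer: $3144756914$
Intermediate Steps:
$R = -3146092488$ ($R = 9 \left(20527 - 10055\right) \left(-14163 - 19218\right) = 9 \cdot 10472 \left(-33381\right) = 9 \left(-349565832\right) = -3146092488$)
$S{\left(9 - -70 \right)} - R = - 214 \left(9 - -70\right)^{2} - -3146092488 = - 214 \left(9 + 70\right)^{2} + 3146092488 = - 214 \cdot 79^{2} + 3146092488 = \left(-214\right) 6241 + 3146092488 = -1335574 + 3146092488 = 3144756914$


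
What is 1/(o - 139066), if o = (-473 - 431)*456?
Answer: -1/551290 ≈ -1.8139e-6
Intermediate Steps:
o = -412224 (o = -904*456 = -412224)
1/(o - 139066) = 1/(-412224 - 139066) = 1/(-551290) = -1/551290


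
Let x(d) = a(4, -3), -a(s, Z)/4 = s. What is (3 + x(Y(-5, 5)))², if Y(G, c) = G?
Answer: 169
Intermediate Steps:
a(s, Z) = -4*s
x(d) = -16 (x(d) = -4*4 = -16)
(3 + x(Y(-5, 5)))² = (3 - 16)² = (-13)² = 169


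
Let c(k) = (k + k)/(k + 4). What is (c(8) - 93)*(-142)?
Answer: 39050/3 ≈ 13017.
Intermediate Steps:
c(k) = 2*k/(4 + k) (c(k) = (2*k)/(4 + k) = 2*k/(4 + k))
(c(8) - 93)*(-142) = (2*8/(4 + 8) - 93)*(-142) = (2*8/12 - 93)*(-142) = (2*8*(1/12) - 93)*(-142) = (4/3 - 93)*(-142) = -275/3*(-142) = 39050/3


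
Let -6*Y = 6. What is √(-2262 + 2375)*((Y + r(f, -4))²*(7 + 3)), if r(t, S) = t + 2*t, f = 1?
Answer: 40*√113 ≈ 425.21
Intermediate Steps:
Y = -1 (Y = -⅙*6 = -1)
r(t, S) = 3*t
√(-2262 + 2375)*((Y + r(f, -4))²*(7 + 3)) = √(-2262 + 2375)*((-1 + 3*1)²*(7 + 3)) = √113*((-1 + 3)²*10) = √113*(2²*10) = √113*(4*10) = √113*40 = 40*√113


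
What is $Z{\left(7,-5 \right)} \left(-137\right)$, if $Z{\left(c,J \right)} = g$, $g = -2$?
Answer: $274$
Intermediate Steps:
$Z{\left(c,J \right)} = -2$
$Z{\left(7,-5 \right)} \left(-137\right) = \left(-2\right) \left(-137\right) = 274$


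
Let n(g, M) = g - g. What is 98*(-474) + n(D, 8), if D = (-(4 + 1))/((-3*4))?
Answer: -46452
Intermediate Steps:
D = 5/12 (D = -1*5/(-12) = -5*(-1/12) = 5/12 ≈ 0.41667)
n(g, M) = 0
98*(-474) + n(D, 8) = 98*(-474) + 0 = -46452 + 0 = -46452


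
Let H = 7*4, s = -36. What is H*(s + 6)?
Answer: -840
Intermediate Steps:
H = 28
H*(s + 6) = 28*(-36 + 6) = 28*(-30) = -840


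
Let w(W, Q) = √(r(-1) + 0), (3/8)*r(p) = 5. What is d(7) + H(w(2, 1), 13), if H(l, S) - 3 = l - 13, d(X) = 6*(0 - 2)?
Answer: -22 + 2*√30/3 ≈ -18.349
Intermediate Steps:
r(p) = 40/3 (r(p) = (8/3)*5 = 40/3)
w(W, Q) = 2*√30/3 (w(W, Q) = √(40/3 + 0) = √(40/3) = 2*√30/3)
d(X) = -12 (d(X) = 6*(-2) = -12)
H(l, S) = -10 + l (H(l, S) = 3 + (l - 13) = 3 + (-13 + l) = -10 + l)
d(7) + H(w(2, 1), 13) = -12 + (-10 + 2*√30/3) = -22 + 2*√30/3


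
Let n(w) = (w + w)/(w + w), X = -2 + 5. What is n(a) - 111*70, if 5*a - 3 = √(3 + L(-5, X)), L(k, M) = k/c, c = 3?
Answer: -7769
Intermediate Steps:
X = 3
L(k, M) = k/3
a = ⅗ + 2*√3/15 (a = ⅗ + √(3 + (⅓)*(-5))/5 = ⅗ + √(3 - 5/3)/5 = ⅗ + √(4/3)/5 = ⅗ + (2*√3/3)/5 = ⅗ + 2*√3/15 ≈ 0.83094)
n(w) = 1 (n(w) = (2*w)/((2*w)) = (2*w)*(1/(2*w)) = 1)
n(a) - 111*70 = 1 - 111*70 = 1 - 7770 = -7769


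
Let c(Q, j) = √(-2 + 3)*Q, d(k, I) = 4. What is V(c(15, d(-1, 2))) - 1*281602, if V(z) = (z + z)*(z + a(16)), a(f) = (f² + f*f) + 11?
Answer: -265462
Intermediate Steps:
a(f) = 11 + 2*f² (a(f) = (f² + f²) + 11 = 2*f² + 11 = 11 + 2*f²)
c(Q, j) = Q (c(Q, j) = √1*Q = 1*Q = Q)
V(z) = 2*z*(523 + z) (V(z) = (z + z)*(z + (11 + 2*16²)) = (2*z)*(z + (11 + 2*256)) = (2*z)*(z + (11 + 512)) = (2*z)*(z + 523) = (2*z)*(523 + z) = 2*z*(523 + z))
V(c(15, d(-1, 2))) - 1*281602 = 2*15*(523 + 15) - 1*281602 = 2*15*538 - 281602 = 16140 - 281602 = -265462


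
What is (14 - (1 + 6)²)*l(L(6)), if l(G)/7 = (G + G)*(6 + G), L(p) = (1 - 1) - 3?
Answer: 4410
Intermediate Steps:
L(p) = -3 (L(p) = 0 - 3 = -3)
l(G) = 14*G*(6 + G) (l(G) = 7*((G + G)*(6 + G)) = 7*((2*G)*(6 + G)) = 7*(2*G*(6 + G)) = 14*G*(6 + G))
(14 - (1 + 6)²)*l(L(6)) = (14 - (1 + 6)²)*(14*(-3)*(6 - 3)) = (14 - 1*7²)*(14*(-3)*3) = (14 - 1*49)*(-126) = (14 - 49)*(-126) = -35*(-126) = 4410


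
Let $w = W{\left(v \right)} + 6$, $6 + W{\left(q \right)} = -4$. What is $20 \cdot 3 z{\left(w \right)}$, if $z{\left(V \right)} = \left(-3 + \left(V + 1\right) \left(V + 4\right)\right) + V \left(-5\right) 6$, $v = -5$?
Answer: $7020$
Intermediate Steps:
$W{\left(q \right)} = -10$ ($W{\left(q \right)} = -6 - 4 = -10$)
$w = -4$ ($w = -10 + 6 = -4$)
$z{\left(V \right)} = -3 - 30 V + \left(1 + V\right) \left(4 + V\right)$ ($z{\left(V \right)} = \left(-3 + \left(1 + V\right) \left(4 + V\right)\right) + - 5 V 6 = \left(-3 + \left(1 + V\right) \left(4 + V\right)\right) - 30 V = -3 - 30 V + \left(1 + V\right) \left(4 + V\right)$)
$20 \cdot 3 z{\left(w \right)} = 20 \cdot 3 \left(1 + \left(-4\right)^{2} - -100\right) = 60 \left(1 + 16 + 100\right) = 60 \cdot 117 = 7020$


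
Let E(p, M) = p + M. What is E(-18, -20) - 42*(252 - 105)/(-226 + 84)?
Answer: 389/71 ≈ 5.4789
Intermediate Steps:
E(p, M) = M + p
E(-18, -20) - 42*(252 - 105)/(-226 + 84) = (-20 - 18) - 42*(252 - 105)/(-226 + 84) = -38 - 6174/(-142) = -38 - 6174*(-1)/142 = -38 - 42*(-147/142) = -38 + 3087/71 = 389/71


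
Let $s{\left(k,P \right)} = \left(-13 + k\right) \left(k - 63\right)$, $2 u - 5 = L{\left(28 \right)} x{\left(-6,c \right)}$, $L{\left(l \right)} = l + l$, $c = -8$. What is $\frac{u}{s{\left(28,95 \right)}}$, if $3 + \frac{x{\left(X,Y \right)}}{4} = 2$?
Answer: $\frac{73}{350} \approx 0.20857$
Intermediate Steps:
$x{\left(X,Y \right)} = -4$ ($x{\left(X,Y \right)} = -12 + 4 \cdot 2 = -12 + 8 = -4$)
$L{\left(l \right)} = 2 l$
$u = - \frac{219}{2}$ ($u = \frac{5}{2} + \frac{2 \cdot 28 \left(-4\right)}{2} = \frac{5}{2} + \frac{56 \left(-4\right)}{2} = \frac{5}{2} + \frac{1}{2} \left(-224\right) = \frac{5}{2} - 112 = - \frac{219}{2} \approx -109.5$)
$s{\left(k,P \right)} = \left(-63 + k\right) \left(-13 + k\right)$ ($s{\left(k,P \right)} = \left(-13 + k\right) \left(-63 + k\right) = \left(-63 + k\right) \left(-13 + k\right)$)
$\frac{u}{s{\left(28,95 \right)}} = - \frac{219}{2 \left(819 + 28^{2} - 2128\right)} = - \frac{219}{2 \left(819 + 784 - 2128\right)} = - \frac{219}{2 \left(-525\right)} = \left(- \frac{219}{2}\right) \left(- \frac{1}{525}\right) = \frac{73}{350}$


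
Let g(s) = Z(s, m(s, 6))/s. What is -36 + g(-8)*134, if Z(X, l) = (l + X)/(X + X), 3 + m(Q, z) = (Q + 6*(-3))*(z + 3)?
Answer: -18719/64 ≈ -292.48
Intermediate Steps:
m(Q, z) = -3 + (-18 + Q)*(3 + z) (m(Q, z) = -3 + (Q + 6*(-3))*(z + 3) = -3 + (Q - 18)*(3 + z) = -3 + (-18 + Q)*(3 + z))
Z(X, l) = (X + l)/(2*X) (Z(X, l) = (X + l)/((2*X)) = (X + l)*(1/(2*X)) = (X + l)/(2*X))
g(s) = (-165 + 10*s)/(2*s²) (g(s) = ((s + (-57 - 18*6 + 3*s + s*6))/(2*s))/s = ((s + (-57 - 108 + 3*s + 6*s))/(2*s))/s = ((s + (-165 + 9*s))/(2*s))/s = ((-165 + 10*s)/(2*s))/s = (-165 + 10*s)/(2*s²))
-36 + g(-8)*134 = -36 + ((5/2)*(-33 + 2*(-8))/(-8)²)*134 = -36 + ((5/2)*(1/64)*(-33 - 16))*134 = -36 + ((5/2)*(1/64)*(-49))*134 = -36 - 245/128*134 = -36 - 16415/64 = -18719/64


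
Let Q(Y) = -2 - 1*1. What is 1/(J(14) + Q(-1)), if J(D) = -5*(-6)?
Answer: 1/27 ≈ 0.037037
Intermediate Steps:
J(D) = 30
Q(Y) = -3 (Q(Y) = -2 - 1 = -3)
1/(J(14) + Q(-1)) = 1/(30 - 3) = 1/27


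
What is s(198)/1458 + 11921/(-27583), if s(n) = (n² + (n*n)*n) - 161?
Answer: 215169600787/40216014 ≈ 5350.3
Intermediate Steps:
s(n) = -161 + n² + n³ (s(n) = (n² + n²*n) - 161 = (n² + n³) - 161 = -161 + n² + n³)
s(198)/1458 + 11921/(-27583) = (-161 + 198² + 198³)/1458 + 11921/(-27583) = (-161 + 39204 + 7762392)*(1/1458) + 11921*(-1/27583) = 7801435*(1/1458) - 11921/27583 = 7801435/1458 - 11921/27583 = 215169600787/40216014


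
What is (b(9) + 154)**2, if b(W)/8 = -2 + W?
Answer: 44100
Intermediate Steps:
b(W) = -16 + 8*W (b(W) = 8*(-2 + W) = -16 + 8*W)
(b(9) + 154)**2 = ((-16 + 8*9) + 154)**2 = ((-16 + 72) + 154)**2 = (56 + 154)**2 = 210**2 = 44100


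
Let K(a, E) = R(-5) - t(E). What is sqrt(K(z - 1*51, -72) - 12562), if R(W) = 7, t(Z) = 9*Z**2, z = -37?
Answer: 9*I*sqrt(731) ≈ 243.33*I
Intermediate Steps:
K(a, E) = 7 - 9*E**2
sqrt(K(z - 1*51, -72) - 12562) = sqrt((7 - 9*(-72)**2) - 12562) = sqrt((7 - 9*5184) - 12562) = sqrt((7 - 46656) - 12562) = sqrt(-46649 - 12562) = sqrt(-59211) = 9*I*sqrt(731)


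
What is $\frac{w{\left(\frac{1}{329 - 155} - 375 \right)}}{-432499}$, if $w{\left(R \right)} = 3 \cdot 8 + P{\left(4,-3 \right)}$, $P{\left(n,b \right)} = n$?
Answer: $- \frac{28}{432499} \approx -6.474 \cdot 10^{-5}$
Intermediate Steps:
$w{\left(R \right)} = 28$ ($w{\left(R \right)} = 3 \cdot 8 + 4 = 24 + 4 = 28$)
$\frac{w{\left(\frac{1}{329 - 155} - 375 \right)}}{-432499} = \frac{28}{-432499} = 28 \left(- \frac{1}{432499}\right) = - \frac{28}{432499}$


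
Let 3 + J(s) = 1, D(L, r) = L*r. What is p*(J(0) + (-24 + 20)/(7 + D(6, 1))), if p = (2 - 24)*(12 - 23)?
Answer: -7260/13 ≈ -558.46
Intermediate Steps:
J(s) = -2 (J(s) = -3 + 1 = -2)
p = 242 (p = -22*(-11) = 242)
p*(J(0) + (-24 + 20)/(7 + D(6, 1))) = 242*(-2 + (-24 + 20)/(7 + 6*1)) = 242*(-2 - 4/(7 + 6)) = 242*(-2 - 4/13) = 242*(-30/13) = -7260/13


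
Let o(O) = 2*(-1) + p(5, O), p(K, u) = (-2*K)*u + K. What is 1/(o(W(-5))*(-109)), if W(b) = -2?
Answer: -1/2507 ≈ -0.00039888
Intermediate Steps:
p(K, u) = K - 2*K*u (p(K, u) = -2*K*u + K = K - 2*K*u)
o(O) = 3 - 10*O (o(O) = 2*(-1) + 5*(1 - 2*O) = -2 + (5 - 10*O) = 3 - 10*O)
1/(o(W(-5))*(-109)) = 1/((3 - 10*(-2))*(-109)) = 1/((3 + 20)*(-109)) = 1/(23*(-109)) = 1/(-2507) = -1/2507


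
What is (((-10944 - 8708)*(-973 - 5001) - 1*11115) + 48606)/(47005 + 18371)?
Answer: 117438539/65376 ≈ 1796.4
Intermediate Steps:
(((-10944 - 8708)*(-973 - 5001) - 1*11115) + 48606)/(47005 + 18371) = ((-19652*(-5974) - 11115) + 48606)/65376 = ((117401048 - 11115) + 48606)*(1/65376) = (117389933 + 48606)*(1/65376) = 117438539*(1/65376) = 117438539/65376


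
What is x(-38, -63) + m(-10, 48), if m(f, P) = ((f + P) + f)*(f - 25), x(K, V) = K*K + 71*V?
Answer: -4009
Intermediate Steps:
x(K, V) = K² + 71*V
m(f, P) = (-25 + f)*(P + 2*f) (m(f, P) = ((P + f) + f)*(-25 + f) = (P + 2*f)*(-25 + f) = (-25 + f)*(P + 2*f))
x(-38, -63) + m(-10, 48) = ((-38)² + 71*(-63)) + (-50*(-10) - 25*48 + 2*(-10)² + 48*(-10)) = (1444 - 4473) + (500 - 1200 + 2*100 - 480) = -3029 + (500 - 1200 + 200 - 480) = -3029 - 980 = -4009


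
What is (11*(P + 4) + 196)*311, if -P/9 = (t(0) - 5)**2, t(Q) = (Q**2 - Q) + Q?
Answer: -695085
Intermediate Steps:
t(Q) = Q**2
P = -225 (P = -9*(0**2 - 5)**2 = -9*(0 - 5)**2 = -9*(-5)**2 = -9*25 = -225)
(11*(P + 4) + 196)*311 = (11*(-225 + 4) + 196)*311 = (11*(-221) + 196)*311 = (-2431 + 196)*311 = -2235*311 = -695085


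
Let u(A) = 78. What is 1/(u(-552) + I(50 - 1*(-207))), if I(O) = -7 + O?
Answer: 1/328 ≈ 0.0030488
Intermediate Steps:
1/(u(-552) + I(50 - 1*(-207))) = 1/(78 + (-7 + (50 - 1*(-207)))) = 1/(78 + (-7 + (50 + 207))) = 1/(78 + (-7 + 257)) = 1/(78 + 250) = 1/328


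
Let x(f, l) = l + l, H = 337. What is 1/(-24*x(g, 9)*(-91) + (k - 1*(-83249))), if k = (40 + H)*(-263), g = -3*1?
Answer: 1/23410 ≈ 4.2717e-5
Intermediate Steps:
g = -3
x(f, l) = 2*l
k = -99151 (k = (40 + 337)*(-263) = 377*(-263) = -99151)
1/(-24*x(g, 9)*(-91) + (k - 1*(-83249))) = 1/(-48*9*(-91) + (-99151 - 1*(-83249))) = 1/(-24*18*(-91) + (-99151 + 83249)) = 1/(-432*(-91) - 15902) = 1/(39312 - 15902) = 1/23410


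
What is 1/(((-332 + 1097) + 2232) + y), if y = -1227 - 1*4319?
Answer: -1/2549 ≈ -0.00039231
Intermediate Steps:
y = -5546 (y = -1227 - 4319 = -5546)
1/(((-332 + 1097) + 2232) + y) = 1/(((-332 + 1097) + 2232) - 5546) = 1/((765 + 2232) - 5546) = 1/(2997 - 5546) = 1/(-2549) = -1/2549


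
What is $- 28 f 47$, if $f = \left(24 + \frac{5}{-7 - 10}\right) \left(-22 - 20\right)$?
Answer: $\frac{22274616}{17} \approx 1.3103 \cdot 10^{6}$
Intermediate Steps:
$f = - \frac{16926}{17}$ ($f = \left(24 + \frac{5}{-17}\right) \left(-42\right) = \left(24 + 5 \left(- \frac{1}{17}\right)\right) \left(-42\right) = \left(24 - \frac{5}{17}\right) \left(-42\right) = \frac{403}{17} \left(-42\right) = - \frac{16926}{17} \approx -995.65$)
$- 28 f 47 = \left(-28\right) \left(- \frac{16926}{17}\right) 47 = \frac{473928}{17} \cdot 47 = \frac{22274616}{17}$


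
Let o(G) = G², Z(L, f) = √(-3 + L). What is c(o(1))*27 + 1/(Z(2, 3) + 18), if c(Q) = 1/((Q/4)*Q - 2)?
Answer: -34974/2275 - I/325 ≈ -15.373 - 0.0030769*I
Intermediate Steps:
c(Q) = 1/(-2 + Q²/4) (c(Q) = 1/((Q*(¼))*Q - 2) = 1/((Q/4)*Q - 2) = 1/(Q²/4 - 2) = 1/(-2 + Q²/4))
c(o(1))*27 + 1/(Z(2, 3) + 18) = (4/(-8 + (1²)²))*27 + 1/(√(-3 + 2) + 18) = (4/(-8 + 1²))*27 + 1/(√(-1) + 18) = (4/(-8 + 1))*27 + 1/(I + 18) = (4/(-7))*27 + 1/(18 + I) = (4*(-⅐))*27 + (18 - I)/325 = -4/7*27 + (18 - I)/325 = -108/7 + (18 - I)/325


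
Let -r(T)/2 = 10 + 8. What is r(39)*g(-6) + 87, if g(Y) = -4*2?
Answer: 375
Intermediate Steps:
r(T) = -36 (r(T) = -2*(10 + 8) = -2*18 = -36)
g(Y) = -8
r(39)*g(-6) + 87 = -36*(-8) + 87 = 288 + 87 = 375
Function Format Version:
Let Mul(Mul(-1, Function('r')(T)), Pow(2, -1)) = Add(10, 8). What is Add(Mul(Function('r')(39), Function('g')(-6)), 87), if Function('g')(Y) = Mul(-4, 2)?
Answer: 375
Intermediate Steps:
Function('r')(T) = -36 (Function('r')(T) = Mul(-2, Add(10, 8)) = Mul(-2, 18) = -36)
Function('g')(Y) = -8
Add(Mul(Function('r')(39), Function('g')(-6)), 87) = Add(Mul(-36, -8), 87) = Add(288, 87) = 375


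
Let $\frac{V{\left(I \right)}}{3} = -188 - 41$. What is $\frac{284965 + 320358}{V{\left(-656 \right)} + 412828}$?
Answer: $\frac{605323}{412141} \approx 1.4687$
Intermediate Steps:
$V{\left(I \right)} = -687$ ($V{\left(I \right)} = 3 \left(-188 - 41\right) = 3 \left(-229\right) = -687$)
$\frac{284965 + 320358}{V{\left(-656 \right)} + 412828} = \frac{284965 + 320358}{-687 + 412828} = \frac{605323}{412141}$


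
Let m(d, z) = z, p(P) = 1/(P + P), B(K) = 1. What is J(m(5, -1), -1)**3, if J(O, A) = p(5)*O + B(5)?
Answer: 729/1000 ≈ 0.72900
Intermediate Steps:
p(P) = 1/(2*P)
J(O, A) = 1 + O/10 (J(O, A) = ((1/2)/5)*O + 1 = ((1/2)*(1/5))*O + 1 = O/10 + 1 = 1 + O/10)
J(m(5, -1), -1)**3 = (1 + (1/10)*(-1))**3 = (1 - 1/10)**3 = (9/10)**3 = 729/1000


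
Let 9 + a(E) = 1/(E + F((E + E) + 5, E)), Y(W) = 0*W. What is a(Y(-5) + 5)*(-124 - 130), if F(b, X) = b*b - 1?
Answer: 523240/229 ≈ 2284.9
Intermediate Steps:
Y(W) = 0
F(b, X) = -1 + b² (F(b, X) = b² - 1 = -1 + b²)
a(E) = -9 + 1/(-1 + E + (5 + 2*E)²) (a(E) = -9 + 1/(E + (-1 + ((E + E) + 5)²)) = -9 + 1/(E + (-1 + (2*E + 5)²)) = -9 + 1/(E + (-1 + (5 + 2*E)²)) = -9 + 1/(-1 + E + (5 + 2*E)²))
a(Y(-5) + 5)*(-124 - 130) = ((-215 - 189*(0 + 5) - 36*(0 + 5)²)/(24 + 4*(0 + 5)² + 21*(0 + 5)))*(-124 - 130) = ((-215 - 189*5 - 36*5²)/(24 + 4*5² + 21*5))*(-254) = ((-215 - 945 - 36*25)/(24 + 4*25 + 105))*(-254) = ((-215 - 945 - 900)/(24 + 100 + 105))*(-254) = (-2060/229)*(-254) = ((1/229)*(-2060))*(-254) = -2060/229*(-254) = 523240/229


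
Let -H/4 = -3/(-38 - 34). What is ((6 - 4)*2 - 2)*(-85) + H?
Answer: -1021/6 ≈ -170.17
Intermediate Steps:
H = -1/6 (H = -(-12)/(-38 - 34) = -(-12)/(-72) = -(-12)*(-1)/72 = -4*1/24 = -1/6 ≈ -0.16667)
((6 - 4)*2 - 2)*(-85) + H = ((6 - 4)*2 - 2)*(-85) - 1/6 = (2*2 - 2)*(-85) - 1/6 = (4 - 2)*(-85) - 1/6 = 2*(-85) - 1/6 = -170 - 1/6 = -1021/6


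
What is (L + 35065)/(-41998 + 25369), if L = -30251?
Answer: -4814/16629 ≈ -0.28949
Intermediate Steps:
(L + 35065)/(-41998 + 25369) = (-30251 + 35065)/(-41998 + 25369) = 4814/(-16629) = 4814*(-1/16629) = -4814/16629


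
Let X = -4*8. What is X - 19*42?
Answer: -830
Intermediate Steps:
X = -32
X - 19*42 = -32 - 19*42 = -32 - 798 = -830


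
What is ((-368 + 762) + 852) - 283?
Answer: 963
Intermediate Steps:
((-368 + 762) + 852) - 283 = (394 + 852) - 283 = 1246 - 283 = 963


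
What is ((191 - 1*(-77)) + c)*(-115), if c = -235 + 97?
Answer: -14950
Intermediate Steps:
c = -138
((191 - 1*(-77)) + c)*(-115) = ((191 - 1*(-77)) - 138)*(-115) = ((191 + 77) - 138)*(-115) = (268 - 138)*(-115) = 130*(-115) = -14950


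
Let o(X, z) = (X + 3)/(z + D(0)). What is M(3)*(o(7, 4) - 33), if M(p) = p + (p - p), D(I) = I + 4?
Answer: -381/4 ≈ -95.250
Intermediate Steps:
D(I) = 4 + I
M(p) = p (M(p) = p + 0 = p)
o(X, z) = (3 + X)/(4 + z) (o(X, z) = (X + 3)/(z + (4 + 0)) = (3 + X)/(z + 4) = (3 + X)/(4 + z))
M(3)*(o(7, 4) - 33) = 3*((3 + 7)/(4 + 4) - 33) = 3*(10/8 - 33) = 3*((⅛)*10 - 33) = 3*(5/4 - 33) = 3*(-127/4) = -381/4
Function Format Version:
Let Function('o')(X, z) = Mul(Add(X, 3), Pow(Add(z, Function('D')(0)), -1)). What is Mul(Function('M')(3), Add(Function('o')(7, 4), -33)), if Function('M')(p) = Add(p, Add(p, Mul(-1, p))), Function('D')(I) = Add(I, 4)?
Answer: Rational(-381, 4) ≈ -95.250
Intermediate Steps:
Function('D')(I) = Add(4, I)
Function('M')(p) = p (Function('M')(p) = Add(p, 0) = p)
Function('o')(X, z) = Mul(Pow(Add(4, z), -1), Add(3, X)) (Function('o')(X, z) = Mul(Add(X, 3), Pow(Add(z, Add(4, 0)), -1)) = Mul(Add(3, X), Pow(Add(z, 4), -1)) = Mul(Add(3, X), Pow(Add(4, z), -1)) = Mul(Pow(Add(4, z), -1), Add(3, X)))
Mul(Function('M')(3), Add(Function('o')(7, 4), -33)) = Mul(3, Add(Mul(Pow(Add(4, 4), -1), Add(3, 7)), -33)) = Mul(3, Add(Mul(Pow(8, -1), 10), -33)) = Mul(3, Add(Mul(Rational(1, 8), 10), -33)) = Mul(3, Add(Rational(5, 4), -33)) = Mul(3, Rational(-127, 4)) = Rational(-381, 4)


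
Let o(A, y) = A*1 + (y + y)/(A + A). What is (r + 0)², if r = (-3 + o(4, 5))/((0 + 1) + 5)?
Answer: 9/64 ≈ 0.14063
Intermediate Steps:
o(A, y) = A + y/A (o(A, y) = A + (2*y)/((2*A)) = A + (2*y)*(1/(2*A)) = A + y/A)
r = 3/8 (r = (-3 + (4 + 5/4))/((0 + 1) + 5) = (-3 + (4 + 5*(¼)))/(1 + 5) = (-3 + (4 + 5/4))/6 = (-3 + 21/4)*(⅙) = (9/4)*(⅙) = 3/8 ≈ 0.37500)
(r + 0)² = (3/8 + 0)² = (3/8)² = 9/64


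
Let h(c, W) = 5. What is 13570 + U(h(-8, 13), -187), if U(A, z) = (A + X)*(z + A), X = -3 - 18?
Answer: 16482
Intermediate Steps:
X = -21
U(A, z) = (-21 + A)*(A + z) (U(A, z) = (A - 21)*(z + A) = (-21 + A)*(A + z))
13570 + U(h(-8, 13), -187) = 13570 + (5**2 - 21*5 - 21*(-187) + 5*(-187)) = 13570 + (25 - 105 + 3927 - 935) = 13570 + 2912 = 16482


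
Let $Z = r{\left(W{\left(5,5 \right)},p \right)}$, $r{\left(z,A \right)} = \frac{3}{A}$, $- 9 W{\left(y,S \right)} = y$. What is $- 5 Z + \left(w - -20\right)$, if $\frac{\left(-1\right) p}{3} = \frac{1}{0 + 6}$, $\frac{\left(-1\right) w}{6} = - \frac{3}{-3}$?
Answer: $44$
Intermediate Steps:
$W{\left(y,S \right)} = - \frac{y}{9}$
$w = -6$ ($w = - 6 \left(- \frac{3}{-3}\right) = - 6 \left(\left(-3\right) \left(- \frac{1}{3}\right)\right) = \left(-6\right) 1 = -6$)
$p = - \frac{1}{2}$ ($p = - \frac{3}{0 + 6} = - \frac{3}{6} = \left(-3\right) \frac{1}{6} = - \frac{1}{2} \approx -0.5$)
$Z = -6$ ($Z = \frac{3}{- \frac{1}{2}} = 3 \left(-2\right) = -6$)
$- 5 Z + \left(w - -20\right) = \left(-5\right) \left(-6\right) - -14 = 30 + \left(-6 + 20\right) = 30 + 14 = 44$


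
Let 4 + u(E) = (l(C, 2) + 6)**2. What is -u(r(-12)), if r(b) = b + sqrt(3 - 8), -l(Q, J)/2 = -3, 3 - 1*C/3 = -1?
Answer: -140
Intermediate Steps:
C = 12 (C = 9 - 3*(-1) = 9 + 3 = 12)
l(Q, J) = 6 (l(Q, J) = -2*(-3) = 6)
r(b) = b + I*sqrt(5) (r(b) = b + sqrt(-5) = b + I*sqrt(5))
u(E) = 140 (u(E) = -4 + (6 + 6)**2 = -4 + 12**2 = -4 + 144 = 140)
-u(r(-12)) = -1*140 = -140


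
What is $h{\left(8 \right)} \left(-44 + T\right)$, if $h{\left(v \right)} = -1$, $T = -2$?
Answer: $46$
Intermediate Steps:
$h{\left(8 \right)} \left(-44 + T\right) = - (-44 - 2) = \left(-1\right) \left(-46\right) = 46$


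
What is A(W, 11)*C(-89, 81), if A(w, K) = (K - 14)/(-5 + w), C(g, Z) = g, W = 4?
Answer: -267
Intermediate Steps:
A(w, K) = (-14 + K)/(-5 + w)
A(W, 11)*C(-89, 81) = ((-14 + 11)/(-5 + 4))*(-89) = (-3/(-1))*(-89) = -1*(-3)*(-89) = 3*(-89) = -267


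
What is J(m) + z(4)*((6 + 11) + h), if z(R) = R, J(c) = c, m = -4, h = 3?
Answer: 76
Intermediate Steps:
J(m) + z(4)*((6 + 11) + h) = -4 + 4*((6 + 11) + 3) = -4 + 4*(17 + 3) = -4 + 4*20 = -4 + 80 = 76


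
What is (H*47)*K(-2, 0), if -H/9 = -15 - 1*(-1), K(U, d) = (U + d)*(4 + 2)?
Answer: -71064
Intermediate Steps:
K(U, d) = 6*U + 6*d (K(U, d) = (U + d)*6 = 6*U + 6*d)
H = 126 (H = -9*(-15 - 1*(-1)) = -9*(-15 + 1) = -9*(-14) = 126)
(H*47)*K(-2, 0) = (126*47)*(6*(-2) + 6*0) = 5922*(-12 + 0) = 5922*(-12) = -71064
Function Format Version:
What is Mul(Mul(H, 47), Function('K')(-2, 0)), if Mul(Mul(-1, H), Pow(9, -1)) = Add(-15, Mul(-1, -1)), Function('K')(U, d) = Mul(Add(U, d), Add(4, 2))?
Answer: -71064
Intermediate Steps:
Function('K')(U, d) = Add(Mul(6, U), Mul(6, d)) (Function('K')(U, d) = Mul(Add(U, d), 6) = Add(Mul(6, U), Mul(6, d)))
H = 126 (H = Mul(-9, Add(-15, Mul(-1, -1))) = Mul(-9, Add(-15, 1)) = Mul(-9, -14) = 126)
Mul(Mul(H, 47), Function('K')(-2, 0)) = Mul(Mul(126, 47), Add(Mul(6, -2), Mul(6, 0))) = Mul(5922, Add(-12, 0)) = Mul(5922, -12) = -71064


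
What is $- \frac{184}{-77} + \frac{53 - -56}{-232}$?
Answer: $\frac{34295}{17864} \approx 1.9198$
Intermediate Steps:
$- \frac{184}{-77} + \frac{53 - -56}{-232} = \left(-184\right) \left(- \frac{1}{77}\right) + \left(53 + 56\right) \left(- \frac{1}{232}\right) = \frac{184}{77} + 109 \left(- \frac{1}{232}\right) = \frac{184}{77} - \frac{109}{232} = \frac{34295}{17864}$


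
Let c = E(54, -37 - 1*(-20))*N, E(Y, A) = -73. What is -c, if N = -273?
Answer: -19929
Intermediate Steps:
c = 19929 (c = -73*(-273) = 19929)
-c = -1*19929 = -19929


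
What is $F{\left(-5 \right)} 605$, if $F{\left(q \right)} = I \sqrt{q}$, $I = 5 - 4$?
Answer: $605 i \sqrt{5} \approx 1352.8 i$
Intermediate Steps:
$I = 1$ ($I = 5 - 4 = 1$)
$F{\left(q \right)} = \sqrt{q}$ ($F{\left(q \right)} = 1 \sqrt{q} = \sqrt{q}$)
$F{\left(-5 \right)} 605 = \sqrt{-5} \cdot 605 = i \sqrt{5} \cdot 605 = 605 i \sqrt{5}$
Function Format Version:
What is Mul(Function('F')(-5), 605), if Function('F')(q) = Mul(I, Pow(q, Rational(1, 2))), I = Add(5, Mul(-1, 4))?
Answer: Mul(605, I, Pow(5, Rational(1, 2))) ≈ Mul(1352.8, I)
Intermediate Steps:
I = 1 (I = Add(5, -4) = 1)
Function('F')(q) = Pow(q, Rational(1, 2)) (Function('F')(q) = Mul(1, Pow(q, Rational(1, 2))) = Pow(q, Rational(1, 2)))
Mul(Function('F')(-5), 605) = Mul(Pow(-5, Rational(1, 2)), 605) = Mul(Mul(I, Pow(5, Rational(1, 2))), 605) = Mul(605, I, Pow(5, Rational(1, 2)))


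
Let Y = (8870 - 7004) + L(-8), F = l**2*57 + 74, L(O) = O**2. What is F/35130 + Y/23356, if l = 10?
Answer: 50664611/205124070 ≈ 0.24699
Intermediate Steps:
F = 5774 (F = 10**2*57 + 74 = 100*57 + 74 = 5700 + 74 = 5774)
Y = 1930 (Y = (8870 - 7004) + (-8)**2 = 1866 + 64 = 1930)
F/35130 + Y/23356 = 5774/35130 + 1930/23356 = 5774*(1/35130) + 1930*(1/23356) = 2887/17565 + 965/11678 = 50664611/205124070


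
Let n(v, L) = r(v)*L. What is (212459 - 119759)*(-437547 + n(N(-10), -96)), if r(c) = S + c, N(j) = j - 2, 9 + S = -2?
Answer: -40355925300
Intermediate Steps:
S = -11 (S = -9 - 2 = -11)
N(j) = -2 + j
r(c) = -11 + c
n(v, L) = L*(-11 + v) (n(v, L) = (-11 + v)*L = L*(-11 + v))
(212459 - 119759)*(-437547 + n(N(-10), -96)) = (212459 - 119759)*(-437547 - 96*(-11 + (-2 - 10))) = 92700*(-437547 - 96*(-11 - 12)) = 92700*(-437547 - 96*(-23)) = 92700*(-437547 + 2208) = 92700*(-435339) = -40355925300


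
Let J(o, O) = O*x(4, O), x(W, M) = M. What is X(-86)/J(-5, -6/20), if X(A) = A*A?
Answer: 739600/9 ≈ 82178.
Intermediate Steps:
J(o, O) = O² (J(o, O) = O*O = O²)
X(A) = A²
X(-86)/J(-5, -6/20) = (-86)²/((-6/20)²) = 7396/((-6*1/20)²) = 7396/((-3/10)²) = 7396/(9/100) = 7396*(100/9) = 739600/9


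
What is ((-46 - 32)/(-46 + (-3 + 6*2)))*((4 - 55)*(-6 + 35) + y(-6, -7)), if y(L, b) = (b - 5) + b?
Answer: -116844/37 ≈ -3157.9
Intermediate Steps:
y(L, b) = -5 + 2*b (y(L, b) = (-5 + b) + b = -5 + 2*b)
((-46 - 32)/(-46 + (-3 + 6*2)))*((4 - 55)*(-6 + 35) + y(-6, -7)) = ((-46 - 32)/(-46 + (-3 + 6*2)))*((4 - 55)*(-6 + 35) + (-5 + 2*(-7))) = (-78/(-46 + (-3 + 12)))*(-51*29 + (-5 - 14)) = (-78/(-46 + 9))*(-1479 - 19) = -78/(-37)*(-1498) = -78*(-1/37)*(-1498) = (78/37)*(-1498) = -116844/37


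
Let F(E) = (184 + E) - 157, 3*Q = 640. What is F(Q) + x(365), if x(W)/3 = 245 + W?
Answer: 6211/3 ≈ 2070.3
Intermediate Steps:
Q = 640/3 (Q = (⅓)*640 = 640/3 ≈ 213.33)
x(W) = 735 + 3*W (x(W) = 3*(245 + W) = 735 + 3*W)
F(E) = 27 + E
F(Q) + x(365) = (27 + 640/3) + (735 + 3*365) = 721/3 + (735 + 1095) = 721/3 + 1830 = 6211/3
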